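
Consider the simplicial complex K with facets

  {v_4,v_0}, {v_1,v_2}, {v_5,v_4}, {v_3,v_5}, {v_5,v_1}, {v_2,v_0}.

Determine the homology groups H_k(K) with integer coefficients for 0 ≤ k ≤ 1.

H_0 = Z,  H_1 = Z.

Order the vertices as v_0 < v_1 < v_2 < v_3 < v_4 < v_5. Listing each simplex with vertices in this order, K has dimension 1 with simplices:

  0-simplices (6): [v_0], [v_1], [v_2], [v_3], [v_4], [v_5]
  1-simplices (6): [v_0,v_2], [v_0,v_4], [v_1,v_2], [v_1,v_5], [v_3,v_5], [v_4,v_5]

Hence C_0 ≅ Z^6, C_1 ≅ Z^6.

Boundary ∂_1: C_1 → C_0 sends each edge [p,q] (with p < q) to q − p.
The resulting 6×6 matrix has rank 5, and its Smith normal form has invariant factors (1,1,1,1,1).

Now H_k = ker ∂_k / im ∂_{k+1}, so:

  H_0: rank C_0 − rank ∂_1 = 6 − 5 = 1, and the invariant factors of ∂_1 are all 1, so H_0 = Z.
  H_1: rank ker ∂_1 − rank ∂_2 = (6 − 5) − 0 = 1, and there is no ∂_2, so H_1 = Z.

As a check, the Euler characteristic is 6 − 6 = 0, which agrees with 1 − 1 = 0.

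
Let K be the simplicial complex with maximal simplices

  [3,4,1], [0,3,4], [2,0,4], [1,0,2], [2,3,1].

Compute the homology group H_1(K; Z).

Order the vertices as 0 < 1 < 2 < 3 < 4. Listing each simplex with vertices in this order, K has dimension 2 with simplices:

  0-simplices (5): [0], [1], [2], [3], [4]
  1-simplices (10): [0,1], [0,2], [0,3], [0,4], [1,2], [1,3], [1,4], [2,3], [2,4], [3,4]
  2-simplices (5): [0,1,2], [0,2,4], [0,3,4], [1,2,3], [1,3,4]

Hence C_0 ≅ Z^5, C_1 ≅ Z^10, C_2 ≅ Z^5.

Boundary ∂_1: C_1 → C_0 is given by ∂[p,q] = [q] − [p].
This gives a 5×10 integer matrix of rank 4; reducing to Smith normal form yields diagonal entries (1,1,1,1).

Boundary ∂_2: C_2 → C_1 sends each 2-simplex [p,q,r] to [q,r] − [p,r] + [p,q]. For instance
  ∂[1,3,4] = [3,4] − [1,4] + [1,3],
  ∂[0,1,2] = [1,2] − [0,2] + [0,1].
The 10×5 boundary matrix has rank 5 and Smith normal form diag(1,1,1,1,1).

From H_k ≅ ker(∂_k) / im(∂_{k+1}) we obtain:

  H_1: rank ker ∂_1 − rank ∂_2 = (10 − 4) − 5 = 1, and the invariant factors of ∂_2 are all 1, so H_1 = Z.

(K is a triangulation of the Möbius band.)

H_1 = Z.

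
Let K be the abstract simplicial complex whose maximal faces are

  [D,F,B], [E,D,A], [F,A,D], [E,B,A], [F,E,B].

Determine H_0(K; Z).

H_0 = Z.

Fix the vertex order A < B < D < E < F and write every simplex with vertices in increasing order. Then dim K = 2 and the simplices of K are:

  0-simplices (5): A, B, D, E, F
  1-simplices (10): AB, AD, AE, AF, BD, BE, BF, DE, DF, EF
  2-simplices (5): ABE, ADE, ADF, BDF, BEF

giving chain groups C_0 ≅ Z^5, C_1 ≅ Z^10, C_2 ≅ Z^5.

∂_1: C_1 → C_0 is given by ∂[p,q] = [q] − [p]. For instance
  ∂BF = F − B.
As a 5×10 matrix over Z this has rank 4, with invariant factors (1,1,1,1).

Boundary ∂_2: C_2 → C_1 sends each 2-simplex [p,q,r] to [q,r] − [p,r] + [p,q]. For instance
  ∂BDF = DF − BF + BD,
  ∂ADF = DF − AF + AD.
The resulting 10×5 matrix has rank 5, and its Smith normal form has invariant factors (1,1,1,1,1).

Now H_k = ker ∂_k / im ∂_{k+1}, so:

  H_0: rank C_0 − rank ∂_1 = 5 − 4 = 1, and the invariant factors of ∂_1 are all 1, so H_0 ≅ Z.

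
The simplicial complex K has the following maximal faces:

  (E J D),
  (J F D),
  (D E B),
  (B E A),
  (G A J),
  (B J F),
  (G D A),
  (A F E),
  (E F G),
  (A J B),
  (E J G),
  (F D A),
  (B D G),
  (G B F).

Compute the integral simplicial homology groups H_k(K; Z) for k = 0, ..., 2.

Order the vertices as A < B < D < E < F < G < J. Listing each simplex with vertices in this order, K has dimension 2 with simplices:

  0-simplices (7): A, B, D, E, F, G, J
  1-simplices (21): AB, AD, AE, AF, AG, AJ, BD, BE, BF, BG, BJ, DE, DF, DG, DJ, EF, EG, EJ, FG, FJ, GJ
  2-simplices (14): ABE, ABJ, ADF, ADG, AEF, AGJ, BDE, BDG, BFG, BFJ, DEJ, DFJ, EFG, EGJ

Hence C_0 ≅ Z^7, C_1 ≅ Z^21, C_2 ≅ Z^14.

The boundary map ∂_1: C_1 → C_0 maps an edge to its endpoints' difference, ∂[p,q] = q − p.
This gives a 7×21 integer matrix of rank 6; reducing to Smith normal form yields diagonal entries (1,1,1,1,1,1).

Boundary ∂_2: C_2 → C_1 maps a triangle to the signed sum of its edges. For instance
  ∂BFJ = FJ − BJ + BF,
  ∂AGJ = GJ − AJ + AG.
As a 21×14 matrix over Z this has rank 13, with invariant factors (1,1,1,1,1,1,1,1,1,1,1,1,1).

Now H_k = ker ∂_k / im ∂_{k+1}, so:

  H_0: rank C_0 − rank ∂_1 = 7 − 6 = 1, and the invariant factors of ∂_1 are all 1, so H_0 ≅ Z.
  H_1: rank ker ∂_1 − rank ∂_2 = (21 − 6) − 13 = 2, and the invariant factors of ∂_2 are all 1, so H_1 ≅ Z^2.
  H_2: rank ker ∂_2 − rank ∂_3 = (14 − 13) − 0 = 1, and there is no ∂_3, so H_2 ≅ Z.

(K is a triangulation of the torus T^2.)

H_0 ≅ Z,  H_1 ≅ Z^2,  H_2 ≅ Z.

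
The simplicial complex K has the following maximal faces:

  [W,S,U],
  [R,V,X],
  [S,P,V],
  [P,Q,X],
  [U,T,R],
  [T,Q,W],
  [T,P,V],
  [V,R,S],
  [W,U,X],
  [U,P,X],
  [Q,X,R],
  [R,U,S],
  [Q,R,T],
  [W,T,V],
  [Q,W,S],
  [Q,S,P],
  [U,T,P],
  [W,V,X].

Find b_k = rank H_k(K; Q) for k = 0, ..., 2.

b_0 = 1, b_1 = 2, b_2 = 1.

Take the total order P < Q < R < S < T < U < V < W < X on the vertex set. Then K (dimension 2) consists of the simplices:

  0-simplices (9): P, Q, R, S, T, U, V, W, X
  1-simplices (27): PQ, PS, PT, PU, PV, PX, QR, QS, QT, QW, QX, RS, RT, RU, RV, RX, SU, SV, SW, TU, TV, TW, UW, UX, VW, VX, WX
  2-simplices (18): PQS, PQX, PSV, PTU, PTV, PUX, QRT, QRX, QSW, QTW, RSU, RSV, RTU, RVX, SUW, TVW, UWX, VWX

Hence C_0 ≅ Z^9, C_1 ≅ Z^27, C_2 ≅ Z^18.

∂_1: C_1 → C_0 is given by ∂[p,q] = [q] − [p].
This gives a 9×27 integer matrix of rank 8; reducing to Smith normal form yields diagonal entries (1,1,1,1,1,1,1,1).

∂_2: C_2 → C_1 acts by ∂[p,q,r] = [q,r] − [p,r] + [p,q]. For instance
  ∂TVW = VW − TW + TV,
  ∂RTU = TU − RU + RT.
This gives a 27×18 integer matrix of rank 17; reducing to Smith normal form yields diagonal entries (1,1,1,1,1,1,1,1,1,1,1,1,1,1,1,1,1).

From H_k ≅ ker(∂_k) / im(∂_{k+1}) we obtain:

  H_0: rank C_0 − rank ∂_1 = 9 − 8 = 1, and the invariant factors of ∂_1 are all 1, so H_0 = Z.
  H_1: rank ker ∂_1 − rank ∂_2 = (27 − 8) − 17 = 2, and the invariant factors of ∂_2 are all 1, so H_1 = Z^2.
  H_2: rank ker ∂_2 − rank ∂_3 = (18 − 17) − 0 = 1, and there is no ∂_3, so H_2 = Z.

Hence the Betti numbers are b_0 = 1, b_1 = 2, b_2 = 1.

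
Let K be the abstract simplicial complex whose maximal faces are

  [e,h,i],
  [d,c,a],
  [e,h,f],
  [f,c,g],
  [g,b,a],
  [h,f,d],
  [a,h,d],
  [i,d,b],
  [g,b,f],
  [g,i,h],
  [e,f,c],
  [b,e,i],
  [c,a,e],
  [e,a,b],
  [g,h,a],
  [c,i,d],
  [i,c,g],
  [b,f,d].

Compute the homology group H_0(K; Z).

H_0 = Z.

Fix the vertex order a < b < c < d < e < f < g < h < i and write every simplex with vertices in increasing order. Then dim K = 2 and the simplices of K are:

  0-simplices (9): a, b, c, d, e, f, g, h, i
  1-simplices (27): ab, ac, ad, ae, ag, ah, bd, be, bf, bg, bi, cd, ce, cf, cg, ci, df, dh, di, ef, eh, ei, fg, fh, gh, gi, hi
  2-simplices (18): abe, abg, acd, ace, adh, agh, bdf, bdi, bei, bfg, cdi, cef, cfg, cgi, dfh, efh, ehi, ghi

giving chain groups C_0 ≅ Z^9, C_1 ≅ Z^27, C_2 ≅ Z^18.

Boundary ∂_1: C_1 → C_0 is given by ∂[p,q] = [q] − [p]. For instance
  ∂ae = e − a.
This gives a 9×27 integer matrix of rank 8; reducing to Smith normal form yields diagonal entries (1,1,1,1,1,1,1,1).

The boundary map ∂_2: C_2 → C_1 acts by ∂[p,q,r] = [q,r] − [p,r] + [p,q]. For instance
  ∂cgi = gi − ci + cg,
  ∂bdf = df − bf + bd.
The resulting 27×18 matrix has rank 17, and its Smith normal form has invariant factors (1,1,1,1,1,1,1,1,1,1,1,1,1,1,1,1,1).

Computing H_k = (kernel of ∂_k) / (image of ∂_{k+1}):

  H_0: rank C_0 − rank ∂_1 = 9 − 8 = 1, and the invariant factors of ∂_1 are all 1, so H_0 ≅ Z.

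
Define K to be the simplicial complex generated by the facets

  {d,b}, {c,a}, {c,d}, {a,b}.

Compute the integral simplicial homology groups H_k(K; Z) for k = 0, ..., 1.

Order the vertices as a < b < c < d. Listing each simplex with vertices in this order, K has dimension 1 with simplices:

  0-simplices (4): a, b, c, d
  1-simplices (4): ab, ac, bd, cd

so the chain groups are C_0 ≅ Z^4, C_1 ≅ Z^4.

Boundary ∂_1: C_1 → C_0 sends each edge [p,q] (with p < q) to q − p. For instance
  ∂ac = c − a.
The resulting 4×4 matrix has rank 3, and its Smith normal form has invariant factors (1,1,1).

Computing H_k = (kernel of ∂_k) / (image of ∂_{k+1}):

  H_0: rank C_0 − rank ∂_1 = 4 − 3 = 1, and the invariant factors of ∂_1 are all 1, so H_0 ≅ Z.
  H_1: rank ker ∂_1 − rank ∂_2 = (4 − 3) − 0 = 1, and there is no ∂_2, so H_1 ≅ Z.

As a check, the Euler characteristic is 4 − 4 = 0, which agrees with 1 − 1 = 0.

H_0 = Z,  H_1 = Z.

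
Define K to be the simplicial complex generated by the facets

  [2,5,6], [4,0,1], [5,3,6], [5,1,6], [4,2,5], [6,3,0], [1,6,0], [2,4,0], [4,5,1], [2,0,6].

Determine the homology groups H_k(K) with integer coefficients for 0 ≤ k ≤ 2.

H_0 ≅ Z,  H_1 = 0,  H_2 ≅ Z.

Take the total order 0 < 1 < 2 < 3 < 4 < 5 < 6 on the vertex set. Then K (dimension 2) consists of the simplices:

  0-simplices (7): [0], [1], [2], [3], [4], [5], [6]
  1-simplices (15): [0,1], [0,2], [0,3], [0,4], [0,6], [1,4], [1,5], [1,6], [2,4], [2,5], [2,6], [3,5], [3,6], [4,5], [5,6]
  2-simplices (10): [0,1,4], [0,1,6], [0,2,4], [0,2,6], [0,3,6], [1,4,5], [1,5,6], [2,4,5], [2,5,6], [3,5,6]

so the chain groups are C_0 ≅ Z^7, C_1 ≅ Z^15, C_2 ≅ Z^10.

The boundary map ∂_1: C_1 → C_0 sends each edge [p,q] (with p < q) to q − p. For instance
  ∂[1,6] = [6] − [1].
As a 7×15 matrix over Z this has rank 6, with invariant factors (1,1,1,1,1,1).

Boundary ∂_2: C_2 → C_1 sends each 2-simplex [p,q,r] to [q,r] − [p,r] + [p,q]. For instance
  ∂[0,1,6] = [1,6] − [0,6] + [0,1],
  ∂[3,5,6] = [5,6] − [3,6] + [3,5].
The resulting 15×10 matrix has rank 9, and its Smith normal form has invariant factors (1,1,1,1,1,1,1,1,1).

Computing H_k = (kernel of ∂_k) / (image of ∂_{k+1}):

  H_0: rank C_0 − rank ∂_1 = 7 − 6 = 1, and the invariant factors of ∂_1 are all 1, so H_0 = Z.
  H_1: rank ker ∂_1 − rank ∂_2 = (15 − 6) − 9 = 0, and the invariant factors of ∂_2 are all 1, so H_1 = 0.
  H_2: rank ker ∂_2 − rank ∂_3 = (10 − 9) − 0 = 1, and there is no ∂_3, so H_2 = Z.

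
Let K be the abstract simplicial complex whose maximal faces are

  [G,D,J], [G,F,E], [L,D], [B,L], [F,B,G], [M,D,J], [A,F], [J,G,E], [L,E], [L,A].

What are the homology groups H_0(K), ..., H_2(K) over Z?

We work with the vertex ordering A < B < D < E < F < G < J < L < M. The simplices of K, each written with vertices in increasing order, are:

  0-simplices (9): A, B, D, E, F, G, J, L, M
  1-simplices (16): AF, AL, BF, BG, BL, DG, DJ, DL, DM, EF, EG, EJ, EL, FG, GJ, JM
  2-simplices (5): BFG, DGJ, DJM, EFG, EGJ

Hence C_0 ≅ Z^9, C_1 ≅ Z^16, C_2 ≅ Z^5.

∂_1: C_1 → C_0 maps an edge to its endpoints' difference, ∂[p,q] = q − p. For instance
  ∂EF = F − E.
As a 9×16 matrix over Z this has rank 8, with invariant factors (1,1,1,1,1,1,1,1).

Boundary ∂_2: C_2 → C_1 sends each 2-simplex [p,q,r] to [q,r] − [p,r] + [p,q]. For instance
  ∂DGJ = GJ − DJ + DG,
  ∂BFG = FG − BG + BF.
The 16×5 boundary matrix has rank 5 and Smith normal form diag(1,1,1,1,1).

Reading off H_k = ker ∂_k / im ∂_{k+1}:

  H_0: rank C_0 − rank ∂_1 = 9 − 8 = 1, and the invariant factors of ∂_1 are all 1, so H_0 ≅ Z.
  H_1: rank ker ∂_1 − rank ∂_2 = (16 − 8) − 5 = 3, and the invariant factors of ∂_2 are all 1, so H_1 ≅ Z^3.
  H_2: rank ker ∂_2 − rank ∂_3 = (5 − 5) − 0 = 0, and there is no ∂_3, so H_2 ≅ 0.

H_0 = Z,  H_1 = Z^3,  H_2 = 0.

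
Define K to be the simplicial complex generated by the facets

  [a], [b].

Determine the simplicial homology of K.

H_0 ≅ Z^2.

Fix the vertex order a < b and write every simplex with vertices in increasing order. Then dim K = 0 and the simplices of K are:

  0-simplices (2): a, b

Hence C_0 ≅ Z^2.

Computing H_k = (kernel of ∂_k) / (image of ∂_{k+1}):

  H_0: rank C_0 − rank ∂_1 = 2 − 0 = 2, and there is no ∂_1, so H_0 = Z^2.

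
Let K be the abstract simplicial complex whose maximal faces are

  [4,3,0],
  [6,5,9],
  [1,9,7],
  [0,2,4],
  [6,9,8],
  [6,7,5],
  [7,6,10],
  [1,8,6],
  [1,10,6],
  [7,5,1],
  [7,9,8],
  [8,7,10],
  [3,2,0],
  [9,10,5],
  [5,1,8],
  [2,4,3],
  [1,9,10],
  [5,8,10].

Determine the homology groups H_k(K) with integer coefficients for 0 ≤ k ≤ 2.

We work with the vertex ordering 0 < 1 < 2 < 3 < 4 < 5 < 6 < 7 < 8 < 9 < 10. The simplices of K, each written with vertices in increasing order, are:

  0-simplices (11): [0], [1], [2], [3], [4], [5], [6], [7], [8], [9], [10]
  1-simplices (27): (27 of them)
  2-simplices (18): (18 of them)

Hence C_0 ≅ Z^11, C_1 ≅ Z^27, C_2 ≅ Z^18.

The boundary map ∂_1: C_1 → C_0 sends each edge [p,q] (with p < q) to q − p. For instance
  ∂[5,7] = [7] − [5].
The resulting 11×27 matrix has rank 9, and its Smith normal form has invariant factors (1,1,1,1,1,1,1,1,1).

The boundary map ∂_2: C_2 → C_1 acts by ∂[p,q,r] = [q,r] − [p,r] + [p,q]. For instance
  ∂[1,5,8] = [5,8] − [1,8] + [1,5],
  ∂[6,7,10] = [7,10] − [6,10] + [6,7].
The resulting 27×18 matrix has rank 16, and its Smith normal form has invariant factors (1,1,1,1,1,1,1,1,1,1,1,1,1,1,1,1).

Reading off H_k = ker ∂_k / im ∂_{k+1}:

  H_0: rank C_0 − rank ∂_1 = 11 − 9 = 2, and the invariant factors of ∂_1 are all 1, so H_0 = Z^2.
  H_1: rank ker ∂_1 − rank ∂_2 = (27 − 9) − 16 = 2, and the invariant factors of ∂_2 are all 1, so H_1 = Z^2.
  H_2: rank ker ∂_2 − rank ∂_3 = (18 − 16) − 0 = 2, and there is no ∂_3, so H_2 = Z^2.

H_0 ≅ Z^2,  H_1 ≅ Z^2,  H_2 ≅ Z^2.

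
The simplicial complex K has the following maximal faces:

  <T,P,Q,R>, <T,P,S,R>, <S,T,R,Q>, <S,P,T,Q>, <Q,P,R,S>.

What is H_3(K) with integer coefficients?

H_3 = Z.

Take the total order P < Q < R < S < T on the vertex set. Then K (dimension 3) consists of the simplices:

  0-simplices (5): P, Q, R, S, T
  1-simplices (10): PQ, PR, PS, PT, QR, QS, QT, RS, RT, ST
  2-simplices (10): PQR, PQS, PQT, PRS, PRT, PST, QRS, QRT, QST, RST
  3-simplices (5): PQRS, PQRT, PQST, PRST, QRST

so the chain groups are C_0 ≅ Z^5, C_1 ≅ Z^10, C_2 ≅ Z^10, C_3 ≅ Z^5.

The boundary map ∂_1: C_1 → C_0 maps an edge to its endpoints' difference, ∂[p,q] = q − p. For instance
  ∂QR = R − Q.
This gives a 5×10 integer matrix of rank 4; reducing to Smith normal form yields diagonal entries (1,1,1,1).

∂_2: C_2 → C_1 sends each 2-simplex [p,q,r] to [q,r] − [p,r] + [p,q]. For instance
  ∂QRS = RS − QS + QR,
  ∂PST = ST − PT + PS.
This gives a 10×10 integer matrix of rank 6; reducing to Smith normal form yields diagonal entries (1,1,1,1,1,1).

The boundary map ∂_3: C_3 → C_2 sends each 3-simplex σ to the alternating sum Σ_i (−1)^i (σ with its i-th vertex removed). For instance
  ∂PQRT = QRT − PRT + PQT − PQR,
  ∂PQRS = QRS − PRS + PQS − PQR.
The resulting 10×5 matrix has rank 4, and its Smith normal form has invariant factors (1,1,1,1).

Now H_k = ker ∂_k / im ∂_{k+1}, so:

  H_3: rank ker ∂_3 − rank ∂_4 = (5 − 4) − 0 = 1, and there is no ∂_4, so H_3 ≅ Z.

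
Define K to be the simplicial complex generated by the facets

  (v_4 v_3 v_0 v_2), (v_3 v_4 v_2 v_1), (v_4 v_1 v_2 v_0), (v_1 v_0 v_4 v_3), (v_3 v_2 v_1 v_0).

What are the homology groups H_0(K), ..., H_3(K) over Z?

H_0 = Z,  H_1 = 0,  H_2 = 0,  H_3 = Z.

Order the vertices as v_0 < v_1 < v_2 < v_3 < v_4. Listing each simplex with vertices in this order, K has dimension 3 with simplices:

  0-simplices (5): [v_0], [v_1], [v_2], [v_3], [v_4]
  1-simplices (10): [v_0,v_1], [v_0,v_2], [v_0,v_3], [v_0,v_4], [v_1,v_2], [v_1,v_3], [v_1,v_4], [v_2,v_3], [v_2,v_4], [v_3,v_4]
  2-simplices (10): [v_0,v_1,v_2], [v_0,v_1,v_3], [v_0,v_1,v_4], [v_0,v_2,v_3], [v_0,v_2,v_4], [v_0,v_3,v_4], [v_1,v_2,v_3], [v_1,v_2,v_4], [v_1,v_3,v_4], [v_2,v_3,v_4]
  3-simplices (5): [v_0,v_1,v_2,v_3], [v_0,v_1,v_2,v_4], [v_0,v_1,v_3,v_4], [v_0,v_2,v_3,v_4], [v_1,v_2,v_3,v_4]

giving chain groups C_0 ≅ Z^5, C_1 ≅ Z^10, C_2 ≅ Z^10, C_3 ≅ Z^5.

Boundary ∂_1: C_1 → C_0 is given by ∂[p,q] = [q] − [p].
The resulting 5×10 matrix has rank 4, and its Smith normal form has invariant factors (1,1,1,1).

Boundary ∂_2: C_2 → C_1 sends each 2-simplex [p,q,r] to [q,r] − [p,r] + [p,q]. For instance
  ∂[v_1,v_2,v_3] = [v_2,v_3] − [v_1,v_3] + [v_1,v_2],
  ∂[v_0,v_2,v_4] = [v_2,v_4] − [v_0,v_4] + [v_0,v_2].
As a 10×10 matrix over Z this has rank 6, with invariant factors (1,1,1,1,1,1).

∂_3: C_3 → C_2 sends each 3-simplex σ to the alternating sum Σ_i (−1)^i (σ with its i-th vertex removed). For instance
  ∂[v_0,v_1,v_2,v_3] = [v_1,v_2,v_3] − [v_0,v_2,v_3] + [v_0,v_1,v_3] − [v_0,v_1,v_2],
  ∂[v_0,v_1,v_2,v_4] = [v_1,v_2,v_4] − [v_0,v_2,v_4] + [v_0,v_1,v_4] − [v_0,v_1,v_2].
This gives a 10×5 integer matrix of rank 4; reducing to Smith normal form yields diagonal entries (1,1,1,1).

Computing H_k = (kernel of ∂_k) / (image of ∂_{k+1}):

  H_0: rank C_0 − rank ∂_1 = 5 − 4 = 1, and the invariant factors of ∂_1 are all 1, so H_0 ≅ Z.
  H_1: rank ker ∂_1 − rank ∂_2 = (10 − 4) − 6 = 0, and the invariant factors of ∂_2 are all 1, so H_1 ≅ 0.
  H_2: rank ker ∂_2 − rank ∂_3 = (10 − 6) − 4 = 0, and the invariant factors of ∂_3 are all 1, so H_2 ≅ 0.
  H_3: rank ker ∂_3 − rank ∂_4 = (5 − 4) − 0 = 1, and there is no ∂_4, so H_3 ≅ Z.

As a check, the Euler characteristic is 5 − 10 + 10 − 5 = 0, which agrees with 1 − 0 + 0 − 1 = 0.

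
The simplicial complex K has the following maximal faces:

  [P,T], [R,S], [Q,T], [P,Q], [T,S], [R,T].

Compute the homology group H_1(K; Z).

H_1 = Z^2.

Order the vertices as P < Q < R < S < T. Listing each simplex with vertices in this order, K has dimension 1 with simplices:

  0-simplices (5): P, Q, R, S, T
  1-simplices (6): PQ, PT, QT, RS, RT, ST

Hence C_0 ≅ Z^5, C_1 ≅ Z^6.

∂_1: C_1 → C_0 maps an edge to its endpoints' difference, ∂[p,q] = q − p.
The 5×6 boundary matrix has rank 4 and Smith normal form diag(1,1,1,1).

Computing H_k = (kernel of ∂_k) / (image of ∂_{k+1}):

  H_1: rank ker ∂_1 − rank ∂_2 = (6 − 4) − 0 = 2, and there is no ∂_2, so H_1 = Z^2.

(K is a triangulation of a wedge of 2 circles.)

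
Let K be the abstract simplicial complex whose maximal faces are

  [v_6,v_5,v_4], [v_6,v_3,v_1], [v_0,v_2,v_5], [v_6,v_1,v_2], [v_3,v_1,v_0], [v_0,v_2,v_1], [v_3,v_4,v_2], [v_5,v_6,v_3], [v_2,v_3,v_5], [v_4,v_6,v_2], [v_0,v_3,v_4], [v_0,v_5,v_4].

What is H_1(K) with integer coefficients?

H_1 ≅ Z_2.

Order the vertices as v_0 < v_1 < v_2 < v_3 < v_4 < v_5 < v_6. Listing each simplex with vertices in this order, K has dimension 2 with simplices:

  0-simplices (7): [v_0], [v_1], [v_2], [v_3], [v_4], [v_5], [v_6]
  1-simplices (18): (18 of them)
  2-simplices (12): (12 of them)

giving chain groups C_0 ≅ Z^7, C_1 ≅ Z^18, C_2 ≅ Z^12.

Boundary ∂_1: C_1 → C_0 maps an edge to its endpoints' difference, ∂[p,q] = q − p. For instance
  ∂[v_3,v_6] = [v_6] − [v_3].
This gives a 7×18 integer matrix of rank 6; reducing to Smith normal form yields diagonal entries (1,1,1,1,1,1).

∂_2: C_2 → C_1 maps a triangle to the signed sum of its edges. For instance
  ∂[v_3,v_5,v_6] = [v_5,v_6] − [v_3,v_6] + [v_3,v_5],
  ∂[v_1,v_3,v_6] = [v_3,v_6] − [v_1,v_6] + [v_1,v_3].
The resulting 18×12 matrix has rank 12, and its Smith normal form has invariant factors (1,1,1,1,1,1,1,1,1,1,1,2).

Now H_k = ker ∂_k / im ∂_{k+1}, so:

  H_1: rank ker ∂_1 − rank ∂_2 = (18 − 6) − 12 = 0, and ∂_2 has invariant factor 2 > 1, so H_1 ≅ Z_2.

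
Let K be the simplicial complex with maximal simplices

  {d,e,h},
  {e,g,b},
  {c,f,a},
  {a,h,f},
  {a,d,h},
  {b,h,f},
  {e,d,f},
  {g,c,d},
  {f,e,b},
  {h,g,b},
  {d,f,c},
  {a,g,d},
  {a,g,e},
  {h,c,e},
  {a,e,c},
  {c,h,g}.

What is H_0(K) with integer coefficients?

H_0 ≅ Z.

Fix the vertex order a < b < c < d < e < f < g < h and write every simplex with vertices in increasing order. Then dim K = 2 and the simplices of K are:

  0-simplices (8): a, b, c, d, e, f, g, h
  1-simplices (24): ac, ad, ae, af, ag, ah, be, bf, bg, bh, cd, ce, cf, cg, ch, de, df, dg, dh, ef, eg, eh, fh, gh
  2-simplices (16): ace, acf, adg, adh, aeg, afh, bef, beg, bfh, bgh, cdf, cdg, ceh, cgh, def, deh

Hence C_0 ≅ Z^8, C_1 ≅ Z^24, C_2 ≅ Z^16.

∂_1: C_1 → C_0 maps an edge to its endpoints' difference, ∂[p,q] = q − p. For instance
  ∂fh = h − f.
This gives a 8×24 integer matrix of rank 7; reducing to Smith normal form yields diagonal entries (1,1,1,1,1,1,1).

The boundary map ∂_2: C_2 → C_1 maps a triangle to the signed sum of its edges. For instance
  ∂afh = fh − ah + af,
  ∂acf = cf − af + ac.
This gives a 24×16 integer matrix of rank 15; reducing to Smith normal form yields diagonal entries (1,1,1,1,1,1,1,1,1,1,1,1,1,1,1).

Computing H_k = (kernel of ∂_k) / (image of ∂_{k+1}):

  H_0: rank C_0 − rank ∂_1 = 8 − 7 = 1, and the invariant factors of ∂_1 are all 1, so H_0 ≅ Z.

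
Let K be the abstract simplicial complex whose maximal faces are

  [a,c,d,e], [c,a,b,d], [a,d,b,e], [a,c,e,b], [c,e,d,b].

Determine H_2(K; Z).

H_2 ≅ 0.

Take the total order a < b < c < d < e on the vertex set. Then K (dimension 3) consists of the simplices:

  0-simplices (5): a, b, c, d, e
  1-simplices (10): ab, ac, ad, ae, bc, bd, be, cd, ce, de
  2-simplices (10): abc, abd, abe, acd, ace, ade, bcd, bce, bde, cde
  3-simplices (5): abcd, abce, abde, acde, bcde

so the chain groups are C_0 ≅ Z^5, C_1 ≅ Z^10, C_2 ≅ Z^10, C_3 ≅ Z^5.

∂_1: C_1 → C_0 is given by ∂[p,q] = [q] − [p].
As a 5×10 matrix over Z this has rank 4, with invariant factors (1,1,1,1).

∂_2: C_2 → C_1 sends each 2-simplex [p,q,r] to [q,r] − [p,r] + [p,q]. For instance
  ∂cde = de − ce + cd,
  ∂bce = ce − be + bc.
The 10×10 boundary matrix has rank 6 and Smith normal form diag(1,1,1,1,1,1).

Boundary ∂_3: C_3 → C_2 sends each 3-simplex σ to the alternating sum Σ_i (−1)^i (σ with its i-th vertex removed). For instance
  ∂bcde = cde − bde + bce − bcd,
  ∂acde = cde − ade + ace − acd.
As a 10×5 matrix over Z this has rank 4, with invariant factors (1,1,1,1).

Now H_k = ker ∂_k / im ∂_{k+1}, so:

  H_2: rank ker ∂_2 − rank ∂_3 = (10 − 6) − 4 = 0, and the invariant factors of ∂_3 are all 1, so H_2 = 0.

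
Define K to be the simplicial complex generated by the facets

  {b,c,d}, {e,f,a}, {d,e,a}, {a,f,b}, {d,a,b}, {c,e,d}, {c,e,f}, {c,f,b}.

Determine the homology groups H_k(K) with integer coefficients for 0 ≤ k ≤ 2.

Take the total order a < b < c < d < e < f on the vertex set. Then K (dimension 2) consists of the simplices:

  0-simplices (6): a, b, c, d, e, f
  1-simplices (12): ab, ad, ae, af, bc, bd, bf, cd, ce, cf, de, ef
  2-simplices (8): abd, abf, ade, aef, bcd, bcf, cde, cef

Hence C_0 ≅ Z^6, C_1 ≅ Z^12, C_2 ≅ Z^8.

Boundary ∂_1: C_1 → C_0 maps an edge to its endpoints' difference, ∂[p,q] = q − p. For instance
  ∂ef = f − e.
The resulting 6×12 matrix has rank 5, and its Smith normal form has invariant factors (1,1,1,1,1).

∂_2: C_2 → C_1 acts by ∂[p,q,r] = [q,r] − [p,r] + [p,q]. For instance
  ∂ade = de − ae + ad,
  ∂abf = bf − af + ab.
The 12×8 boundary matrix has rank 7 and Smith normal form diag(1,1,1,1,1,1,1).

Reading off H_k = ker ∂_k / im ∂_{k+1}:

  H_0: rank C_0 − rank ∂_1 = 6 − 5 = 1, and the invariant factors of ∂_1 are all 1, so H_0 = Z.
  H_1: rank ker ∂_1 − rank ∂_2 = (12 − 5) − 7 = 0, and the invariant factors of ∂_2 are all 1, so H_1 = 0.
  H_2: rank ker ∂_2 − rank ∂_3 = (8 − 7) − 0 = 1, and there is no ∂_3, so H_2 = Z.

As a check, the Euler characteristic is 6 − 12 + 8 = 2, which agrees with 1 − 0 + 1 = 2.

H_0 ≅ Z,  H_1 = 0,  H_2 ≅ Z.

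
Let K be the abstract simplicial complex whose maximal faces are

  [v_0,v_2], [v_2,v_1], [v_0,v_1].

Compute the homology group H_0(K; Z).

K has 3 vertices, 3 edges.
rank ∂_0 = 0, rank ∂_1 = 2 ⇒ b_0 = 3 − 0 − 2 = 1; all invariant factors of ∂_1 are 1 so no torsion. So H_0 = Z.

H_0 ≅ Z.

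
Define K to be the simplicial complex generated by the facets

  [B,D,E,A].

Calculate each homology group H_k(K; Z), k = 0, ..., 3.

H_0 = Z,  H_1 = 0,  H_2 = 0,  H_3 = 0.

K has 4 vertices, 6 edges, 4 triangles, 1 3-simplex.
rank ∂_0 = 0, rank ∂_1 = 3 ⇒ b_0 = 4 − 0 − 3 = 1; all invariant factors of ∂_1 are 1 so no torsion. So H_0 = Z.
rank ∂_1 = 3, rank ∂_2 = 3 ⇒ b_1 = 6 − 3 − 3 = 0; all invariant factors of ∂_2 are 1 so no torsion. So H_1 = 0.
rank ∂_2 = 3, rank ∂_3 = 1 ⇒ b_2 = 4 − 3 − 1 = 0; all invariant factors of ∂_3 are 1 so no torsion. So H_2 = 0.
rank ∂_3 = 1, rank ∂_4 = 0 ⇒ b_3 = 1 − 1 − 0 = 0. So H_3 = 0.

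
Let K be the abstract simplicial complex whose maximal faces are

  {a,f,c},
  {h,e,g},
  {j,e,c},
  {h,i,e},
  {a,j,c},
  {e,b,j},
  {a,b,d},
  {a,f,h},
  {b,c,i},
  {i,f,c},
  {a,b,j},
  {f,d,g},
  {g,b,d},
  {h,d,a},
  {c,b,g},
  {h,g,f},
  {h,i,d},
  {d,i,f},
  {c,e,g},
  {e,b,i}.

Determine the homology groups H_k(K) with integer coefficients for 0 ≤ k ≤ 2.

H_0 ≅ Z,  H_1 ≅ Z ⊕ Z_2,  H_2 = 0.

Fix the vertex order a < b < c < d < e < f < g < h < i < j and write every simplex with vertices in increasing order. Then dim K = 2 and the simplices of K are:

  0-simplices (10): a, b, c, d, e, f, g, h, i, j
  1-simplices (30): ab, ac, ad, af, ah, aj, bc, bd, be, bg, bi, bj, ce, cf, cg, ci, cj, df, dg, dh, di, eg, eh, ei, ej, fg, fh, fi, gh, hi
  2-simplices (20): abd, abj, acf, acj, adh, afh, bcg, bci, bdg, bei, bej, ceg, cej, cfi, dfg, dfi, dhi, egh, ehi, fgh

so the chain groups are C_0 ≅ Z^10, C_1 ≅ Z^30, C_2 ≅ Z^20.

Boundary ∂_1: C_1 → C_0 is given by ∂[p,q] = [q] − [p]. For instance
  ∂fh = h − f.
As a 10×30 matrix over Z this has rank 9, with invariant factors (1,1,1,1,1,1,1,1,1).

Boundary ∂_2: C_2 → C_1 maps a triangle to the signed sum of its edges. For instance
  ∂bej = ej − bj + be,
  ∂ehi = hi − ei + eh.
As a 30×20 matrix over Z this has rank 20, with invariant factors (1,1,1,1,1,1,1,1,1,1,1,1,1,1,1,1,1,1,1,2).

From H_k ≅ ker(∂_k) / im(∂_{k+1}) we obtain:

  H_0: rank C_0 − rank ∂_1 = 10 − 9 = 1, and the invariant factors of ∂_1 are all 1, so H_0 ≅ Z.
  H_1: rank ker ∂_1 − rank ∂_2 = (30 − 9) − 20 = 1, and ∂_2 has invariant factor 2 > 1, so H_1 ≅ Z ⊕ Z_2.
  H_2: rank ker ∂_2 − rank ∂_3 = (20 − 20) − 0 = 0, and there is no ∂_3, so H_2 ≅ 0.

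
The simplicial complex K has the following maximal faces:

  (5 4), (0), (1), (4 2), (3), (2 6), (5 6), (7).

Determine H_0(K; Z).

Order the vertices as 0 < 1 < 2 < 3 < 4 < 5 < 6 < 7. Listing each simplex with vertices in this order, K has dimension 1 with simplices:

  0-simplices (8): [0], [1], [2], [3], [4], [5], [6], [7]
  1-simplices (4): [2,4], [2,6], [4,5], [5,6]

Hence C_0 ≅ Z^8, C_1 ≅ Z^4.

The boundary map ∂_1: C_1 → C_0 is given by ∂[p,q] = [q] − [p]. For instance
  ∂[4,5] = [5] − [4].
As a 8×4 matrix over Z this has rank 3, with invariant factors (1,1,1).

Now H_k = ker ∂_k / im ∂_{k+1}, so:

  H_0: rank C_0 − rank ∂_1 = 8 − 3 = 5, and the invariant factors of ∂_1 are all 1, so H_0 = Z^5.

H_0 = Z^5.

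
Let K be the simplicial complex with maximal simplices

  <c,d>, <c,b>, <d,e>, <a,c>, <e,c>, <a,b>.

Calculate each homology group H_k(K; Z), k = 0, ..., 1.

H_0 = Z,  H_1 = Z^2.

We work with the vertex ordering a < b < c < d < e. The simplices of K, each written with vertices in increasing order, are:

  0-simplices (5): a, b, c, d, e
  1-simplices (6): ab, ac, bc, cd, ce, de

giving chain groups C_0 ≅ Z^5, C_1 ≅ Z^6.

The boundary map ∂_1: C_1 → C_0 is given by ∂[p,q] = [q] − [p].
As a 5×6 matrix over Z this has rank 4, with invariant factors (1,1,1,1).

Reading off H_k = ker ∂_k / im ∂_{k+1}:

  H_0: rank C_0 − rank ∂_1 = 5 − 4 = 1, and the invariant factors of ∂_1 are all 1, so H_0 = Z.
  H_1: rank ker ∂_1 − rank ∂_2 = (6 − 4) − 0 = 2, and there is no ∂_2, so H_1 = Z^2.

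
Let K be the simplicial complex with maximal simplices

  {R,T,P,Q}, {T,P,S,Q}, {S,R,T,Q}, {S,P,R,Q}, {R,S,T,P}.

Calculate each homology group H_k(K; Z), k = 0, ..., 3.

H_0 ≅ Z,  H_1 = 0,  H_2 = 0,  H_3 ≅ Z.

Take the total order P < Q < R < S < T on the vertex set. Then K (dimension 3) consists of the simplices:

  0-simplices (5): P, Q, R, S, T
  1-simplices (10): PQ, PR, PS, PT, QR, QS, QT, RS, RT, ST
  2-simplices (10): PQR, PQS, PQT, PRS, PRT, PST, QRS, QRT, QST, RST
  3-simplices (5): PQRS, PQRT, PQST, PRST, QRST

giving chain groups C_0 ≅ Z^5, C_1 ≅ Z^10, C_2 ≅ Z^10, C_3 ≅ Z^5.

Boundary ∂_1: C_1 → C_0 is given by ∂[p,q] = [q] − [p].
As a 5×10 matrix over Z this has rank 4, with invariant factors (1,1,1,1).

∂_2: C_2 → C_1 sends each 2-simplex [p,q,r] to [q,r] − [p,r] + [p,q]. For instance
  ∂PST = ST − PT + PS,
  ∂QST = ST − QT + QS.
The 10×10 boundary matrix has rank 6 and Smith normal form diag(1,1,1,1,1,1).

The boundary map ∂_3: C_3 → C_2 sends each 3-simplex σ to the alternating sum Σ_i (−1)^i (σ with its i-th vertex removed). For instance
  ∂PRST = RST − PST + PRT − PRS,
  ∂QRST = RST − QST + QRT − QRS.
The resulting 10×5 matrix has rank 4, and its Smith normal form has invariant factors (1,1,1,1).

From H_k ≅ ker(∂_k) / im(∂_{k+1}) we obtain:

  H_0: rank C_0 − rank ∂_1 = 5 − 4 = 1, and the invariant factors of ∂_1 are all 1, so H_0 = Z.
  H_1: rank ker ∂_1 − rank ∂_2 = (10 − 4) − 6 = 0, and the invariant factors of ∂_2 are all 1, so H_1 = 0.
  H_2: rank ker ∂_2 − rank ∂_3 = (10 − 6) − 4 = 0, and the invariant factors of ∂_3 are all 1, so H_2 = 0.
  H_3: rank ker ∂_3 − rank ∂_4 = (5 − 4) − 0 = 1, and there is no ∂_4, so H_3 = Z.

As a check, the Euler characteristic is 5 − 10 + 10 − 5 = 0, which agrees with 1 − 0 + 0 − 1 = 0.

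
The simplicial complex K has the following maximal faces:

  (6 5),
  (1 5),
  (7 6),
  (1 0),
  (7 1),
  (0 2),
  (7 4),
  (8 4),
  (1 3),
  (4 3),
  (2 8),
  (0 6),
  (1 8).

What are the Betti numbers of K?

Order the vertices as 0 < 1 < 2 < 3 < 4 < 5 < 6 < 7 < 8. Listing each simplex with vertices in this order, K has dimension 1 with simplices:

  0-simplices (9): [0], [1], [2], [3], [4], [5], [6], [7], [8]
  1-simplices (13): [0,1], [0,2], [0,6], [1,3], [1,5], [1,7], [1,8], [2,8], [3,4], [4,7], [4,8], [5,6], [6,7]

giving chain groups C_0 ≅ Z^9, C_1 ≅ Z^13.

Boundary ∂_1: C_1 → C_0 sends each edge [p,q] (with p < q) to q − p.
This gives a 9×13 integer matrix of rank 8; reducing to Smith normal form yields diagonal entries (1,1,1,1,1,1,1,1).

Reading off H_k = ker ∂_k / im ∂_{k+1}:

  H_0: rank C_0 − rank ∂_1 = 9 − 8 = 1, and the invariant factors of ∂_1 are all 1, so H_0 ≅ Z.
  H_1: rank ker ∂_1 − rank ∂_2 = (13 − 8) − 0 = 5, and there is no ∂_2, so H_1 ≅ Z^5.

As a check, the Euler characteristic is 9 − 13 = -4, which agrees with 1 − 5 = -4.

Hence the Betti numbers are b_0 = 1, b_1 = 5.

b_0 = 1, b_1 = 5.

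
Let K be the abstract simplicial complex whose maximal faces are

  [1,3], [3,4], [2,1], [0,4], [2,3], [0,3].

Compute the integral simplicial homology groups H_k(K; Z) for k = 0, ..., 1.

K has 5 vertices, 6 edges.
rank ∂_0 = 0, rank ∂_1 = 4 ⇒ b_0 = 5 − 0 − 4 = 1; all invariant factors of ∂_1 are 1 so no torsion. So H_0 ≅ Z.
rank ∂_1 = 4, rank ∂_2 = 0 ⇒ b_1 = 6 − 4 − 0 = 2. So H_1 ≅ Z^2.

H_0 = Z,  H_1 = Z^2.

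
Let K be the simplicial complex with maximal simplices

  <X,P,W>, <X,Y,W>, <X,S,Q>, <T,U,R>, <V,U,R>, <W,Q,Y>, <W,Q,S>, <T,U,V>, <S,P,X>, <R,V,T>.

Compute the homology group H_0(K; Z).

K has 10 vertices, 18 edges, 10 triangles.
rank ∂_0 = 0, rank ∂_1 = 8 ⇒ b_0 = 10 − 0 − 8 = 2; all invariant factors of ∂_1 are 1 so no torsion. So H_0 = Z^2.

H_0 = Z^2.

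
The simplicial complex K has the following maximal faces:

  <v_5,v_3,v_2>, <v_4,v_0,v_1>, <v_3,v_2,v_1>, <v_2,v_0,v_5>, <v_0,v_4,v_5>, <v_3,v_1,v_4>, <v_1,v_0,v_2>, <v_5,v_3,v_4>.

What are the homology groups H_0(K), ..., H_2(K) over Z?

Order the vertices as v_0 < v_1 < v_2 < v_3 < v_4 < v_5. Listing each simplex with vertices in this order, K has dimension 2 with simplices:

  0-simplices (6): [v_0], [v_1], [v_2], [v_3], [v_4], [v_5]
  1-simplices (12): [v_0,v_1], [v_0,v_2], [v_0,v_4], [v_0,v_5], [v_1,v_2], [v_1,v_3], [v_1,v_4], [v_2,v_3], [v_2,v_5], [v_3,v_4], [v_3,v_5], [v_4,v_5]
  2-simplices (8): [v_0,v_1,v_2], [v_0,v_1,v_4], [v_0,v_2,v_5], [v_0,v_4,v_5], [v_1,v_2,v_3], [v_1,v_3,v_4], [v_2,v_3,v_5], [v_3,v_4,v_5]

Hence C_0 ≅ Z^6, C_1 ≅ Z^12, C_2 ≅ Z^8.

The boundary map ∂_1: C_1 → C_0 maps an edge to its endpoints' difference, ∂[p,q] = q − p.
This gives a 6×12 integer matrix of rank 5; reducing to Smith normal form yields diagonal entries (1,1,1,1,1).

Boundary ∂_2: C_2 → C_1 acts by ∂[p,q,r] = [q,r] − [p,r] + [p,q]. For instance
  ∂[v_0,v_2,v_5] = [v_2,v_5] − [v_0,v_5] + [v_0,v_2],
  ∂[v_1,v_2,v_3] = [v_2,v_3] − [v_1,v_3] + [v_1,v_2].
As a 12×8 matrix over Z this has rank 7, with invariant factors (1,1,1,1,1,1,1).

Reading off H_k = ker ∂_k / im ∂_{k+1}:

  H_0: rank C_0 − rank ∂_1 = 6 − 5 = 1, and the invariant factors of ∂_1 are all 1, so H_0 = Z.
  H_1: rank ker ∂_1 − rank ∂_2 = (12 − 5) − 7 = 0, and the invariant factors of ∂_2 are all 1, so H_1 = 0.
  H_2: rank ker ∂_2 − rank ∂_3 = (8 − 7) − 0 = 1, and there is no ∂_3, so H_2 = Z.

H_0 ≅ Z,  H_1 = 0,  H_2 ≅ Z.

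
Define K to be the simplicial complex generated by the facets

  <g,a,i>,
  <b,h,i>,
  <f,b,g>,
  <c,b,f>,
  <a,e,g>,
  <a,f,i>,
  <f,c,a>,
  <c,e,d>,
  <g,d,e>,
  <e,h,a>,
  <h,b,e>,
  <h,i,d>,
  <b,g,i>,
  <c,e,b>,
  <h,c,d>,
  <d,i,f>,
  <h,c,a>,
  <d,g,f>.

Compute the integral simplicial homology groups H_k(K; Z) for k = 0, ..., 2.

H_0 = Z,  H_1 = Z ⊕ Z/2Z,  H_2 = 0.

Order the vertices as a < b < c < d < e < f < g < h < i. Listing each simplex with vertices in this order, K has dimension 2 with simplices:

  0-simplices (9): a, b, c, d, e, f, g, h, i
  1-simplices (27): ac, ae, af, ag, ah, ai, bc, be, bf, bg, bh, bi, cd, ce, cf, ch, de, df, dg, dh, di, eg, eh, fg, fi, gi, hi
  2-simplices (18): acf, ach, aeg, aeh, afi, agi, bce, bcf, beh, bfg, bgi, bhi, cde, cdh, deg, dfg, dfi, dhi

Hence C_0 ≅ Z^9, C_1 ≅ Z^27, C_2 ≅ Z^18.

The boundary map ∂_1: C_1 → C_0 sends each edge [p,q] (with p < q) to q − p.
The resulting 9×27 matrix has rank 8, and its Smith normal form has invariant factors (1,1,1,1,1,1,1,1).

Boundary ∂_2: C_2 → C_1 sends each 2-simplex [p,q,r] to [q,r] − [p,r] + [p,q]. For instance
  ∂aeg = eg − ag + ae,
  ∂deg = eg − dg + de.
As a 27×18 matrix over Z this has rank 18, with invariant factors (1,1,1,1,1,1,1,1,1,1,1,1,1,1,1,1,1,2).

Computing H_k = (kernel of ∂_k) / (image of ∂_{k+1}):

  H_0: rank C_0 − rank ∂_1 = 9 − 8 = 1, and the invariant factors of ∂_1 are all 1, so H_0 ≅ Z.
  H_1: rank ker ∂_1 − rank ∂_2 = (27 − 8) − 18 = 1, and ∂_2 has invariant factor 2 > 1, so H_1 ≅ Z ⊕ Z/2Z.
  H_2: rank ker ∂_2 − rank ∂_3 = (18 − 18) − 0 = 0, and there is no ∂_3, so H_2 ≅ 0.

As a check, the Euler characteristic is 9 − 27 + 18 = 0, which agrees with 1 − 1 + 0 = 0.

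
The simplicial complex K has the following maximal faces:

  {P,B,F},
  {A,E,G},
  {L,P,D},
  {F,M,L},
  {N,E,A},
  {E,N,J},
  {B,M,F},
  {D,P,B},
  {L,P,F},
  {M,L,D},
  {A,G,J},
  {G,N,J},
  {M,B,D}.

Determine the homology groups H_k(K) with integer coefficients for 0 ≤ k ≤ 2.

Take the total order A < B < D < E < F < G < J < L < M < N < P on the vertex set. Then K (dimension 2) consists of the simplices:

  0-simplices (11): A, B, D, E, F, G, J, L, M, N, P
  1-simplices (22): AE, AG, AJ, AN, BD, BF, BM, BP, DL, DM, DP, EG, EJ, EN, FL, FM, FP, GJ, GN, JN, LM, LP
  2-simplices (13): AEG, AEN, AGJ, BDM, BDP, BFM, BFP, DLM, DLP, EJN, FLM, FLP, GJN

so the chain groups are C_0 ≅ Z^11, C_1 ≅ Z^22, C_2 ≅ Z^13.

Boundary ∂_1: C_1 → C_0 is given by ∂[p,q] = [q] − [p]. For instance
  ∂BF = F − B.
The 11×22 boundary matrix has rank 9 and Smith normal form diag(1,1,1,1,1,1,1,1,1).

∂_2: C_2 → C_1 sends each 2-simplex [p,q,r] to [q,r] − [p,r] + [p,q]. For instance
  ∂FLM = LM − FM + FL,
  ∂DLM = LM − DM + DL.
As a 22×13 matrix over Z this has rank 12, with invariant factors (1,1,1,1,1,1,1,1,1,1,1,1).

Now H_k = ker ∂_k / im ∂_{k+1}, so:

  H_0: rank C_0 − rank ∂_1 = 11 − 9 = 2, and the invariant factors of ∂_1 are all 1, so H_0 ≅ Z^2.
  H_1: rank ker ∂_1 − rank ∂_2 = (22 − 9) − 12 = 1, and the invariant factors of ∂_2 are all 1, so H_1 ≅ Z.
  H_2: rank ker ∂_2 − rank ∂_3 = (13 − 12) − 0 = 1, and there is no ∂_3, so H_2 ≅ Z.

(K is a triangulation of the disjoint union of the 2-sphere S^2 and the Möbius band.)

H_0 ≅ Z^2,  H_1 ≅ Z,  H_2 ≅ Z.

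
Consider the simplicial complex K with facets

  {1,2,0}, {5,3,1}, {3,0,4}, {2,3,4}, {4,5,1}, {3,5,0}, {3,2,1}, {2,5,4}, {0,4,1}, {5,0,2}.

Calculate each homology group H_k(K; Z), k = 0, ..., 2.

K has 6 vertices, 15 edges, 10 triangles.
rank ∂_0 = 0, rank ∂_1 = 5 ⇒ b_0 = 6 − 0 − 5 = 1; all invariant factors of ∂_1 are 1 so no torsion. So H_0 ≅ Z.
rank ∂_1 = 5, rank ∂_2 = 10 ⇒ b_1 = 15 − 5 − 10 = 0; ∂_2 has invariant factor(s) [2] giving torsion. So H_1 ≅ Z_2.
rank ∂_2 = 10, rank ∂_3 = 0 ⇒ b_2 = 10 − 10 − 0 = 0. So H_2 ≅ 0.

H_0 = Z,  H_1 = Z_2,  H_2 = 0.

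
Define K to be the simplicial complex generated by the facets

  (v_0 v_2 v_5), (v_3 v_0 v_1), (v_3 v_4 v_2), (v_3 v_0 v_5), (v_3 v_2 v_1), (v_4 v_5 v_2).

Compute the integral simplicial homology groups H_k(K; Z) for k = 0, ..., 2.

Order the vertices as v_0 < v_1 < v_2 < v_3 < v_4 < v_5. Listing each simplex with vertices in this order, K has dimension 2 with simplices:

  0-simplices (6): [v_0], [v_1], [v_2], [v_3], [v_4], [v_5]
  1-simplices (12): [v_0,v_1], [v_0,v_2], [v_0,v_3], [v_0,v_5], [v_1,v_2], [v_1,v_3], [v_2,v_3], [v_2,v_4], [v_2,v_5], [v_3,v_4], [v_3,v_5], [v_4,v_5]
  2-simplices (6): [v_0,v_1,v_3], [v_0,v_2,v_5], [v_0,v_3,v_5], [v_1,v_2,v_3], [v_2,v_3,v_4], [v_2,v_4,v_5]

so the chain groups are C_0 ≅ Z^6, C_1 ≅ Z^12, C_2 ≅ Z^6.

The boundary map ∂_1: C_1 → C_0 maps an edge to its endpoints' difference, ∂[p,q] = q − p.
The resulting 6×12 matrix has rank 5, and its Smith normal form has invariant factors (1,1,1,1,1).

Boundary ∂_2: C_2 → C_1 sends each 2-simplex [p,q,r] to [q,r] − [p,r] + [p,q]. For instance
  ∂[v_1,v_2,v_3] = [v_2,v_3] − [v_1,v_3] + [v_1,v_2],
  ∂[v_0,v_2,v_5] = [v_2,v_5] − [v_0,v_5] + [v_0,v_2].
The resulting 12×6 matrix has rank 6, and its Smith normal form has invariant factors (1,1,1,1,1,1).

Reading off H_k = ker ∂_k / im ∂_{k+1}:

  H_0: rank C_0 − rank ∂_1 = 6 − 5 = 1, and the invariant factors of ∂_1 are all 1, so H_0 ≅ Z.
  H_1: rank ker ∂_1 − rank ∂_2 = (12 − 5) − 6 = 1, and the invariant factors of ∂_2 are all 1, so H_1 ≅ Z.
  H_2: rank ker ∂_2 − rank ∂_3 = (6 − 6) − 0 = 0, and there is no ∂_3, so H_2 ≅ 0.

As a check, the Euler characteristic is 6 − 12 + 6 = 0, which agrees with 1 − 1 + 0 = 0.
(K is a triangulation of the cylinder S^1 x I.)

H_0 ≅ Z,  H_1 ≅ Z,  H_2 = 0.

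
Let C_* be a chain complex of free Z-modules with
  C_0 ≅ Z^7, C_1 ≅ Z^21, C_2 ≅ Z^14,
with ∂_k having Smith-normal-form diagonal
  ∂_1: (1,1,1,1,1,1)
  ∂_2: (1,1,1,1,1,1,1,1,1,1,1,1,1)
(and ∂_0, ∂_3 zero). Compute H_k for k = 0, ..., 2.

H_0: b_0 = 7 − 0 − 6 = 1; torsion from ∂_1 factors > 1: none. So H_0 ≅ Z.
H_1: b_1 = 21 − 6 − 13 = 2; torsion from ∂_2 factors > 1: none. So H_1 ≅ Z^2.
H_2: b_2 = 14 − 13 − 0 = 1; torsion from ∂_3 factors > 1: none. So H_2 ≅ Z.

H_0 ≅ Z,  H_1 ≅ Z^2,  H_2 ≅ Z.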